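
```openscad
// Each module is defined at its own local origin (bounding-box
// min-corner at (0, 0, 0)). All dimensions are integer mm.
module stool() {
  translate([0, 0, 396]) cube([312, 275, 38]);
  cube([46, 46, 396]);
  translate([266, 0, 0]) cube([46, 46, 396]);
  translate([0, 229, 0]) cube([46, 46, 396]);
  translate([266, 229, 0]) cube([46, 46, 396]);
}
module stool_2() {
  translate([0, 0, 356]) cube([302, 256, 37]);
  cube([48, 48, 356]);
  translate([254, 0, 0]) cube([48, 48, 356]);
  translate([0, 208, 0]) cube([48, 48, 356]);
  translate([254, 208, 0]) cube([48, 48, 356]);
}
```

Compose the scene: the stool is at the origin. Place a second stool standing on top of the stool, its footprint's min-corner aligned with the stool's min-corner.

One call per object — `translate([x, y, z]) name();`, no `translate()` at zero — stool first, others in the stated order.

stool();
translate([0, 0, 434]) stool_2();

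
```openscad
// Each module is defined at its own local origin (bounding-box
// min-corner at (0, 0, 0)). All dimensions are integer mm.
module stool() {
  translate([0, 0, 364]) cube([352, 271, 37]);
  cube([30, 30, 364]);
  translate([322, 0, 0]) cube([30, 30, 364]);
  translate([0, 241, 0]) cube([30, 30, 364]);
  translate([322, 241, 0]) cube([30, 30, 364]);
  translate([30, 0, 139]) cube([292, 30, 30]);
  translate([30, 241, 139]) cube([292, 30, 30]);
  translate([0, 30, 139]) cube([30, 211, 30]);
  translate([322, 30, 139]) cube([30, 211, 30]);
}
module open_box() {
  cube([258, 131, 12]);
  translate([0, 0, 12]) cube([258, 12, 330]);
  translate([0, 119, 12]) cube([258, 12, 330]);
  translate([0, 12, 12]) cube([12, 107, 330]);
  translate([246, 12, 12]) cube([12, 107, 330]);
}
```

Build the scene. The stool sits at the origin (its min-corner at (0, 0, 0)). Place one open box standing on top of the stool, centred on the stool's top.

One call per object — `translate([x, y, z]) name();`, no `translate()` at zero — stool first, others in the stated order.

stool();
translate([47, 70, 401]) open_box();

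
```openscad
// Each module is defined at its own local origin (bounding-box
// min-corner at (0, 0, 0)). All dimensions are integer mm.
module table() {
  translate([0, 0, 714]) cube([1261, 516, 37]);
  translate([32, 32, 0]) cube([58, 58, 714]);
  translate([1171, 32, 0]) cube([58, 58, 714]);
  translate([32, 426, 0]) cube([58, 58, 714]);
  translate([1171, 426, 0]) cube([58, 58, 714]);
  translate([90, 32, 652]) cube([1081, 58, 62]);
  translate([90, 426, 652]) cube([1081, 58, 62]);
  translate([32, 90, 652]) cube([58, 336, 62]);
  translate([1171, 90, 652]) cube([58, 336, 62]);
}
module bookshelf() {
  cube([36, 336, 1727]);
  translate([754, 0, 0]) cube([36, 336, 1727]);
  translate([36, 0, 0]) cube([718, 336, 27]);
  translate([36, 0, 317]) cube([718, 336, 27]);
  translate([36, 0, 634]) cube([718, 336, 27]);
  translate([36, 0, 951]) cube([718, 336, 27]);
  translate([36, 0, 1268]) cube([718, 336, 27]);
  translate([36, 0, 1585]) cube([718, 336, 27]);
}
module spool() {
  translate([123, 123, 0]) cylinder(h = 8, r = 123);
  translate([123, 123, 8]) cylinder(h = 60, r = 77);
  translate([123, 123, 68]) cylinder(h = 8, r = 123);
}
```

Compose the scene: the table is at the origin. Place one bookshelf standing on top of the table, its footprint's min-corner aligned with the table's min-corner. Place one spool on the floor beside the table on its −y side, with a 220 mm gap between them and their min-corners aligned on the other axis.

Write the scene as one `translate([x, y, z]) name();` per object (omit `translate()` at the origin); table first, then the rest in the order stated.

table();
translate([0, 0, 751]) bookshelf();
translate([0, -466, 0]) spool();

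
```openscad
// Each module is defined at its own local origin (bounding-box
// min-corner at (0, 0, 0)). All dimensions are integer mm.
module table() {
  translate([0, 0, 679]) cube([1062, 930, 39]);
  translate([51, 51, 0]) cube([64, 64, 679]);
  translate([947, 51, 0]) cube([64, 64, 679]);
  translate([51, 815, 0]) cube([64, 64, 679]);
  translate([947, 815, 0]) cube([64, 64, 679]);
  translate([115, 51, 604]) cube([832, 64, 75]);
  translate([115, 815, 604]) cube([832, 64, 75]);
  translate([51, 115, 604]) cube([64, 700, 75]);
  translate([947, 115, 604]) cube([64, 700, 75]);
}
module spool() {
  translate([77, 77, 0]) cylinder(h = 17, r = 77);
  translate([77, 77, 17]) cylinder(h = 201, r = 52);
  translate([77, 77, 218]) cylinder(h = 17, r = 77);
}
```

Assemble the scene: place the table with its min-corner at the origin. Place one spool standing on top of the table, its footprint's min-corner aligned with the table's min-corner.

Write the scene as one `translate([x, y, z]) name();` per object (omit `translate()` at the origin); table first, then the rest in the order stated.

table();
translate([0, 0, 718]) spool();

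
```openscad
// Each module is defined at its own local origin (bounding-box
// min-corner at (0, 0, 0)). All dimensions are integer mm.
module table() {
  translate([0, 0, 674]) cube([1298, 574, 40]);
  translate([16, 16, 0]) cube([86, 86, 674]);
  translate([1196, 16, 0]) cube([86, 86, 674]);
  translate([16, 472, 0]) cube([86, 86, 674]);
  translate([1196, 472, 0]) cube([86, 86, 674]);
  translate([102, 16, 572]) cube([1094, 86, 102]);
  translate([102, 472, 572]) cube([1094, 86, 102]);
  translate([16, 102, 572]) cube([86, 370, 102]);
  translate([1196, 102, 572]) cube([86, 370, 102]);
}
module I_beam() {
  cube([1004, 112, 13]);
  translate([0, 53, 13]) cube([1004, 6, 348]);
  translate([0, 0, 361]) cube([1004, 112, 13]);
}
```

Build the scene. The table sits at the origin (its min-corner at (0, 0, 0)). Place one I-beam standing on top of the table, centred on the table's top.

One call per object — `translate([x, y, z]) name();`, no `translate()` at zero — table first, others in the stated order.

table();
translate([147, 231, 714]) I_beam();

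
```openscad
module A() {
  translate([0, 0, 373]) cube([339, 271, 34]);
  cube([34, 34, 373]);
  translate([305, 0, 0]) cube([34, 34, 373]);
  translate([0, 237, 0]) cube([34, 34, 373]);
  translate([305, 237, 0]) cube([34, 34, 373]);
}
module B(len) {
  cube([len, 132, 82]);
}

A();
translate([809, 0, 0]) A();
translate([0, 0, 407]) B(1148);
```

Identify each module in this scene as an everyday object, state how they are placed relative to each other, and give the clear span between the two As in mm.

A is a stool. B is a beam. A beam spans the tops of two stools. The clear span between the two stools is 470 mm.

Second stool starts at x = 809; first ends at x = 339; clear span = 809 − 339 = 470 mm.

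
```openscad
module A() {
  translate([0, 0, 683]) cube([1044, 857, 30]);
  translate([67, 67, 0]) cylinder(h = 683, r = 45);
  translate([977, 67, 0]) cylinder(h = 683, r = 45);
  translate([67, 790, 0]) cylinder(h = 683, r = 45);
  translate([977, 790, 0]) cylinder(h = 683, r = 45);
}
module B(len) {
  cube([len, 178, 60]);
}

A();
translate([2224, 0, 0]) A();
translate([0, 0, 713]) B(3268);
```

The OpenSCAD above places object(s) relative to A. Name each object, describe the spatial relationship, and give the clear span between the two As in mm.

A is a table. B is a beam. A beam spans the tops of two tables. The clear span between the two tables is 1180 mm.

Second table starts at x = 2224; first ends at x = 1044; clear span = 2224 − 1044 = 1180 mm.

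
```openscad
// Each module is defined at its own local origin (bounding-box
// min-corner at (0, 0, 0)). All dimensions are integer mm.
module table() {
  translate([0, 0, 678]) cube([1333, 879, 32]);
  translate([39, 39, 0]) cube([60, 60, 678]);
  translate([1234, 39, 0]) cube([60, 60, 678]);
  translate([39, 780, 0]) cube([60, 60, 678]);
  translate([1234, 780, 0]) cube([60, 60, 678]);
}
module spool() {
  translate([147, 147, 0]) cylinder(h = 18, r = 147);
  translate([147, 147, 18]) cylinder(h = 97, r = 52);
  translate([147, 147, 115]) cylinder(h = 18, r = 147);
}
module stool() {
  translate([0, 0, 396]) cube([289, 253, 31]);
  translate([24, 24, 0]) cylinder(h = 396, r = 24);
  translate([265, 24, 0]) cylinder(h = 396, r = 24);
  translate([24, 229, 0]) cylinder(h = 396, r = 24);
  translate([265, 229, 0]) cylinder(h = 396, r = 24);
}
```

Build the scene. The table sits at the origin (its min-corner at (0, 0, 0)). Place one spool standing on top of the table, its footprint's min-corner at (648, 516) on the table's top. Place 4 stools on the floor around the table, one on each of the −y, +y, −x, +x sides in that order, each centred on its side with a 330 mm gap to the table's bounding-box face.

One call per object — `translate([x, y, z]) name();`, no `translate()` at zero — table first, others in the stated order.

table();
translate([648, 516, 710]) spool();
translate([522, -583, 0]) stool();
translate([522, 1209, 0]) stool();
translate([-619, 313, 0]) stool();
translate([1663, 313, 0]) stool();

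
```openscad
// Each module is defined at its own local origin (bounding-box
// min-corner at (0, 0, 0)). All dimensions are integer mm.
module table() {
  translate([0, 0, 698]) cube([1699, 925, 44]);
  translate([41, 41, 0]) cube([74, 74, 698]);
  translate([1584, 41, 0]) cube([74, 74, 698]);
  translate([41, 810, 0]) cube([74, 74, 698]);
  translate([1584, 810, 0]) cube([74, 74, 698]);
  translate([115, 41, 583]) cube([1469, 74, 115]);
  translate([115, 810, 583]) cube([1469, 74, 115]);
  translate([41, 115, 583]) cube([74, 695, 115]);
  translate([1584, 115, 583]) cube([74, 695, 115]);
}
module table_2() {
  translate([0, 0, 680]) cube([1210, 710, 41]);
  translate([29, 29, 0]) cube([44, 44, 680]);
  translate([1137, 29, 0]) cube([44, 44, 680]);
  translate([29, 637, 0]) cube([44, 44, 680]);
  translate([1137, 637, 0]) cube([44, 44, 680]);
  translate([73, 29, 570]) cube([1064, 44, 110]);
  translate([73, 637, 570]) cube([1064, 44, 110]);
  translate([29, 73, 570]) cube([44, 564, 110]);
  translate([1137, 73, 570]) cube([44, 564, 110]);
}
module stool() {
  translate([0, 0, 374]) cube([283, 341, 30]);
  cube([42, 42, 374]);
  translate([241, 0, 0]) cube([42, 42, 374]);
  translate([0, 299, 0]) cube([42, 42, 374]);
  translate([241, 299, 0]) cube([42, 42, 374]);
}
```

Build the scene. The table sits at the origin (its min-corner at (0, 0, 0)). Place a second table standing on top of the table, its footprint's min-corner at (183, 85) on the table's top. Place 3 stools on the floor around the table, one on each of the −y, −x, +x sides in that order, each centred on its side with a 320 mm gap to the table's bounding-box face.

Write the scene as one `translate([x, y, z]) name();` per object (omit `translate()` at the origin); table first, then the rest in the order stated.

table();
translate([183, 85, 742]) table_2();
translate([708, -661, 0]) stool();
translate([-603, 292, 0]) stool();
translate([2019, 292, 0]) stool();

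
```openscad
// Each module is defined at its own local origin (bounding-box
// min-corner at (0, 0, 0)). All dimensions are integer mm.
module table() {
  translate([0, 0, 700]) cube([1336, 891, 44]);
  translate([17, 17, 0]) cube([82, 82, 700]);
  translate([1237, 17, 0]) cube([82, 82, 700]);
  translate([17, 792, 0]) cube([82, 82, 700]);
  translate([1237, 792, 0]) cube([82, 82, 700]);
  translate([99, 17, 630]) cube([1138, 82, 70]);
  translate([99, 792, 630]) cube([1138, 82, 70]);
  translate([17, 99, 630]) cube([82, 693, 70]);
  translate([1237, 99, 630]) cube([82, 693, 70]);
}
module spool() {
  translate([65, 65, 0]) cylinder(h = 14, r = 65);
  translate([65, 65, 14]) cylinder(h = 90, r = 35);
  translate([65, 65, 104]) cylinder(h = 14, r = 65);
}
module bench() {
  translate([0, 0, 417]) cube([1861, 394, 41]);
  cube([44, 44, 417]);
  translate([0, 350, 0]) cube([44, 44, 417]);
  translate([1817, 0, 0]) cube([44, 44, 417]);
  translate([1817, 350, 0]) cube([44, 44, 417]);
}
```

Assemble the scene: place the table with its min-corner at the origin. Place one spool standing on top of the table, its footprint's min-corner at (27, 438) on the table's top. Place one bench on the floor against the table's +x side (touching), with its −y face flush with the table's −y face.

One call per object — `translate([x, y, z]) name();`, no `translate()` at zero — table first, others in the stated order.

table();
translate([27, 438, 744]) spool();
translate([1336, 0, 0]) bench();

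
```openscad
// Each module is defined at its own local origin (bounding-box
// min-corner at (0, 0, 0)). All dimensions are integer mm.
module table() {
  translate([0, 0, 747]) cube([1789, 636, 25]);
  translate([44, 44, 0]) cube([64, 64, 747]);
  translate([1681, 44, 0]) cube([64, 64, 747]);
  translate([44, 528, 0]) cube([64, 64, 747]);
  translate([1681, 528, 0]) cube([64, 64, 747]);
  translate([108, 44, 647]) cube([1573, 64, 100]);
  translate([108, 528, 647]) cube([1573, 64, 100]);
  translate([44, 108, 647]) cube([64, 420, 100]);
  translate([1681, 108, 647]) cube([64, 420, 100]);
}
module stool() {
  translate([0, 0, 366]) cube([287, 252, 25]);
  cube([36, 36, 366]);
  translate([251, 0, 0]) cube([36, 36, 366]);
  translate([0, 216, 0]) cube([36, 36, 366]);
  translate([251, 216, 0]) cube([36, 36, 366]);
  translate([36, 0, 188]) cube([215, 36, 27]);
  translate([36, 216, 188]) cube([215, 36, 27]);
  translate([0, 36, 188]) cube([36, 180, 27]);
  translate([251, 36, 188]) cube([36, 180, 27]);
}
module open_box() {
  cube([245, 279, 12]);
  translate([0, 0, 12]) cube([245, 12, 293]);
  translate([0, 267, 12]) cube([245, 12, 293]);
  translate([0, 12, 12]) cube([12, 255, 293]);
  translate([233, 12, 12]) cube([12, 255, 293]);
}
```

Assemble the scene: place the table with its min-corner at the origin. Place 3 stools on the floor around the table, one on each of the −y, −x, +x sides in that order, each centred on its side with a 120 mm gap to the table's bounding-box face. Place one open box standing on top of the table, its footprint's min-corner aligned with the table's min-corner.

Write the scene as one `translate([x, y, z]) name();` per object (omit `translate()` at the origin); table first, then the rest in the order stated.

table();
translate([751, -372, 0]) stool();
translate([-407, 192, 0]) stool();
translate([1909, 192, 0]) stool();
translate([0, 0, 772]) open_box();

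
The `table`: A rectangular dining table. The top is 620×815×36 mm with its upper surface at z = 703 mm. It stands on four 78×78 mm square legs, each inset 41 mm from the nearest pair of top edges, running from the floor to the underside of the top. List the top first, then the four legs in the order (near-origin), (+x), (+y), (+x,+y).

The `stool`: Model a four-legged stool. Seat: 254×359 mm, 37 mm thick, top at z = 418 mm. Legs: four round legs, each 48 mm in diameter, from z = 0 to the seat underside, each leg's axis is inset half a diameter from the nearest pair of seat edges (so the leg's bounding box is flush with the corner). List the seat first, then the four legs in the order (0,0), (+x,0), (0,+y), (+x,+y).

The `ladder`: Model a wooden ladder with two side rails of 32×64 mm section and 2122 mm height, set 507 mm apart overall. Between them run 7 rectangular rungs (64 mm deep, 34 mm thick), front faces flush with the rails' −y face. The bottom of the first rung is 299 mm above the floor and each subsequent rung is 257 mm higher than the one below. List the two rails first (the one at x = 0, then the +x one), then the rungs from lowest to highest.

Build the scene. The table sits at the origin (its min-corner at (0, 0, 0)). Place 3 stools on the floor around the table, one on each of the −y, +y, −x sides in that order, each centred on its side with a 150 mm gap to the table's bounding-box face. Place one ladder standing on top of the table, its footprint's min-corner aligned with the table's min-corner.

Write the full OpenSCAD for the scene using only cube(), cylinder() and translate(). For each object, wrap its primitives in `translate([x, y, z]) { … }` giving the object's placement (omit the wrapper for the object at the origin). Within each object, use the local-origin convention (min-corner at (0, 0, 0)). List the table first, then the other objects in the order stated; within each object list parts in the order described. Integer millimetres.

translate([0, 0, 667]) cube([620, 815, 36]);
translate([41, 41, 0]) cube([78, 78, 667]);
translate([501, 41, 0]) cube([78, 78, 667]);
translate([41, 696, 0]) cube([78, 78, 667]);
translate([501, 696, 0]) cube([78, 78, 667]);
translate([183, -509, 0]) {
  translate([0, 0, 381]) cube([254, 359, 37]);
  translate([24, 24, 0]) cylinder(h = 381, r = 24);
  translate([230, 24, 0]) cylinder(h = 381, r = 24);
  translate([24, 335, 0]) cylinder(h = 381, r = 24);
  translate([230, 335, 0]) cylinder(h = 381, r = 24);
}
translate([183, 965, 0]) {
  translate([0, 0, 381]) cube([254, 359, 37]);
  translate([24, 24, 0]) cylinder(h = 381, r = 24);
  translate([230, 24, 0]) cylinder(h = 381, r = 24);
  translate([24, 335, 0]) cylinder(h = 381, r = 24);
  translate([230, 335, 0]) cylinder(h = 381, r = 24);
}
translate([-404, 228, 0]) {
  translate([0, 0, 381]) cube([254, 359, 37]);
  translate([24, 24, 0]) cylinder(h = 381, r = 24);
  translate([230, 24, 0]) cylinder(h = 381, r = 24);
  translate([24, 335, 0]) cylinder(h = 381, r = 24);
  translate([230, 335, 0]) cylinder(h = 381, r = 24);
}
translate([0, 0, 703]) {
  cube([32, 64, 2122]);
  translate([475, 0, 0]) cube([32, 64, 2122]);
  translate([32, 0, 299]) cube([443, 64, 34]);
  translate([32, 0, 556]) cube([443, 64, 34]);
  translate([32, 0, 813]) cube([443, 64, 34]);
  translate([32, 0, 1070]) cube([443, 64, 34]);
  translate([32, 0, 1327]) cube([443, 64, 34]);
  translate([32, 0, 1584]) cube([443, 64, 34]);
  translate([32, 0, 1841]) cube([443, 64, 34]);
}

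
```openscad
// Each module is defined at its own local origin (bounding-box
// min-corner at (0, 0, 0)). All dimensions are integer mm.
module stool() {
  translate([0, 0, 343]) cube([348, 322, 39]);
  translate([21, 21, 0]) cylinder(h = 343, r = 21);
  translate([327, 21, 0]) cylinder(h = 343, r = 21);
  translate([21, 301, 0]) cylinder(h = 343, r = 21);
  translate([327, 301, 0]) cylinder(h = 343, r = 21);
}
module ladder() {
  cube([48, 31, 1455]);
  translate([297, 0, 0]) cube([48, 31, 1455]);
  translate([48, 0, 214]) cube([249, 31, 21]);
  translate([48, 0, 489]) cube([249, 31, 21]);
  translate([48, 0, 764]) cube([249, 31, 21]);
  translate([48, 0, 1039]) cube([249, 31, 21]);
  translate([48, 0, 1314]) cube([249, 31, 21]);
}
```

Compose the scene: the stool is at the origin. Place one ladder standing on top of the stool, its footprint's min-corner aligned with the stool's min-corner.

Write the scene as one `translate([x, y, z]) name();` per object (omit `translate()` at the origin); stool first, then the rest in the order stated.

stool();
translate([0, 0, 382]) ladder();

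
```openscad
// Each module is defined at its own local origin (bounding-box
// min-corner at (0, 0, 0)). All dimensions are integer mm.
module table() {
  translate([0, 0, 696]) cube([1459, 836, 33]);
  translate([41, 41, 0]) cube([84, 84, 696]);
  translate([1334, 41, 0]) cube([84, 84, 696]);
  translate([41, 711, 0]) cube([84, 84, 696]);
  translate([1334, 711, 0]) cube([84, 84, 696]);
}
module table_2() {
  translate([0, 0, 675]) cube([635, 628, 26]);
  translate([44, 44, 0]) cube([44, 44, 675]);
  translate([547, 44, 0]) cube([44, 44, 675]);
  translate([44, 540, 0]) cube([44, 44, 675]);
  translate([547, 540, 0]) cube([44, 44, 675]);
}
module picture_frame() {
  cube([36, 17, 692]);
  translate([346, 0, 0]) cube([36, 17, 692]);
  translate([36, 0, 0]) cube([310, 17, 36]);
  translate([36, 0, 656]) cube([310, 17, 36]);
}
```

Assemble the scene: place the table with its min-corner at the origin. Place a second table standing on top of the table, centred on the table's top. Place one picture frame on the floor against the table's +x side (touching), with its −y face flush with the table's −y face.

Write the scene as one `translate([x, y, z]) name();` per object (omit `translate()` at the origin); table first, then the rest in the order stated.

table();
translate([412, 104, 729]) table_2();
translate([1459, 0, 0]) picture_frame();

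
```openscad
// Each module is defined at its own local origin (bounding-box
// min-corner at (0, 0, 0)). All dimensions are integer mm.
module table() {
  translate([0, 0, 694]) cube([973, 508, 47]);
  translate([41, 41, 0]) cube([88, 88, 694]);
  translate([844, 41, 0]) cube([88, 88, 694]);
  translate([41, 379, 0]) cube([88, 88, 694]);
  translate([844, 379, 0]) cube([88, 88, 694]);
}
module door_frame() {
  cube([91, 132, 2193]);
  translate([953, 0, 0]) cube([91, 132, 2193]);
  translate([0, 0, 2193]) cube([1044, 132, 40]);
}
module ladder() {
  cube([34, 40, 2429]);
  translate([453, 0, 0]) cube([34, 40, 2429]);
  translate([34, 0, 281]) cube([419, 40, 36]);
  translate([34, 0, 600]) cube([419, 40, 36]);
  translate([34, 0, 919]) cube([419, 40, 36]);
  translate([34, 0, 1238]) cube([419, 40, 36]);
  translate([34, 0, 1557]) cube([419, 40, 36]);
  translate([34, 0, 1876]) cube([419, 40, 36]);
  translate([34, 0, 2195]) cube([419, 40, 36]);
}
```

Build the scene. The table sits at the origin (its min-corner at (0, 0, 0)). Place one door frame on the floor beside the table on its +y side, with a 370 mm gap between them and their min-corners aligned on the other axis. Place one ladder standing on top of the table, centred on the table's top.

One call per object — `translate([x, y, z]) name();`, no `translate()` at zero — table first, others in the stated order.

table();
translate([0, 878, 0]) door_frame();
translate([243, 234, 741]) ladder();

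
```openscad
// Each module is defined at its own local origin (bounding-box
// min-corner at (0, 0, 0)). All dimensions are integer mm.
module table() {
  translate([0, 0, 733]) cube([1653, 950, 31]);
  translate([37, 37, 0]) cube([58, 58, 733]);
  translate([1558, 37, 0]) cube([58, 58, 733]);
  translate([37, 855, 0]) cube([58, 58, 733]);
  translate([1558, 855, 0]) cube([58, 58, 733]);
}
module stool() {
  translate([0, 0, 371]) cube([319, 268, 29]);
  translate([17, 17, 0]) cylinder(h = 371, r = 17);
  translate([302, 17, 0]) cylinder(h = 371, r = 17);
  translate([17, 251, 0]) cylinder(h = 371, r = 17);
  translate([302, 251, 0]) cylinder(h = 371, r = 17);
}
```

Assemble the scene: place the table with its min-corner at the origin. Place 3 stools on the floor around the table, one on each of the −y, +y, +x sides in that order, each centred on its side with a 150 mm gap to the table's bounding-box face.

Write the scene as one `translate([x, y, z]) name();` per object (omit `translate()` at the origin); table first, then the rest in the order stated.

table();
translate([667, -418, 0]) stool();
translate([667, 1100, 0]) stool();
translate([1803, 341, 0]) stool();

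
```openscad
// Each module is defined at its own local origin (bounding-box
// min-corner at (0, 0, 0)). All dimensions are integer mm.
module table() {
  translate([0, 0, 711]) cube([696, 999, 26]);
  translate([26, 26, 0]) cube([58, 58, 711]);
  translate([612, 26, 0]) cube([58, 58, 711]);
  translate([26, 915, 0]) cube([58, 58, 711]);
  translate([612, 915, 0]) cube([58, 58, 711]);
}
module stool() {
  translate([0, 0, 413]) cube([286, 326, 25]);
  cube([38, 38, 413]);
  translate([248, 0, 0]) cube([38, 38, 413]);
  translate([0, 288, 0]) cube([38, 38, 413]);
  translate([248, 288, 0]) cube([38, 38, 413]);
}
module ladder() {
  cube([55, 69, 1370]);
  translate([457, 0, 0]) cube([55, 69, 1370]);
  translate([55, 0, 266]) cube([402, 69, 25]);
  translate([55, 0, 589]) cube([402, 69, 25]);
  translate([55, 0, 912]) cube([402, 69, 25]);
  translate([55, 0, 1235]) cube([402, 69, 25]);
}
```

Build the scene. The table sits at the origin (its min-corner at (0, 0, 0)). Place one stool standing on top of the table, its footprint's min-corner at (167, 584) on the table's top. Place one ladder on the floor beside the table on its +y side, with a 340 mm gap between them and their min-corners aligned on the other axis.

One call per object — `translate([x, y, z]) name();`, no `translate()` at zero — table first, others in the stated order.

table();
translate([167, 584, 737]) stool();
translate([0, 1339, 0]) ladder();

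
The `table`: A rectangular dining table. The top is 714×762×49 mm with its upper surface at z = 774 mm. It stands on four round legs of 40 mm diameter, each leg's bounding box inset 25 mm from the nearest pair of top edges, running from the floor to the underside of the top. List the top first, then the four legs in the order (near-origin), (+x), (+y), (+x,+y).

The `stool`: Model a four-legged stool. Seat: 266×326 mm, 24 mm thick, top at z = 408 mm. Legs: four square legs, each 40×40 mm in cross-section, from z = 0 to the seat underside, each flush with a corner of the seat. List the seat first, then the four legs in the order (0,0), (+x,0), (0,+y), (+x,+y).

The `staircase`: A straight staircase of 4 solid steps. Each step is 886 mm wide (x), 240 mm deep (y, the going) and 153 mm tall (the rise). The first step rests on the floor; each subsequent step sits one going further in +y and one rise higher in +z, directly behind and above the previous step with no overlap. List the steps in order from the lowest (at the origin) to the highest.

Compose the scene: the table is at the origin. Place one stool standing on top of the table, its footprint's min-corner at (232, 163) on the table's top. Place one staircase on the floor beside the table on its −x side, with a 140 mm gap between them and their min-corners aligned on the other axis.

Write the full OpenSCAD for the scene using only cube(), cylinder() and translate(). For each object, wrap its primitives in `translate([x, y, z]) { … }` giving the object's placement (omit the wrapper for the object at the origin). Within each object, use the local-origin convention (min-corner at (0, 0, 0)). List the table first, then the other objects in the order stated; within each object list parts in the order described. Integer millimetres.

translate([0, 0, 725]) cube([714, 762, 49]);
translate([45, 45, 0]) cylinder(h = 725, r = 20);
translate([669, 45, 0]) cylinder(h = 725, r = 20);
translate([45, 717, 0]) cylinder(h = 725, r = 20);
translate([669, 717, 0]) cylinder(h = 725, r = 20);
translate([232, 163, 774]) {
  translate([0, 0, 384]) cube([266, 326, 24]);
  cube([40, 40, 384]);
  translate([226, 0, 0]) cube([40, 40, 384]);
  translate([0, 286, 0]) cube([40, 40, 384]);
  translate([226, 286, 0]) cube([40, 40, 384]);
}
translate([-1026, 0, 0]) {
  cube([886, 240, 153]);
  translate([0, 240, 153]) cube([886, 240, 153]);
  translate([0, 480, 306]) cube([886, 240, 153]);
  translate([0, 720, 459]) cube([886, 240, 153]);
}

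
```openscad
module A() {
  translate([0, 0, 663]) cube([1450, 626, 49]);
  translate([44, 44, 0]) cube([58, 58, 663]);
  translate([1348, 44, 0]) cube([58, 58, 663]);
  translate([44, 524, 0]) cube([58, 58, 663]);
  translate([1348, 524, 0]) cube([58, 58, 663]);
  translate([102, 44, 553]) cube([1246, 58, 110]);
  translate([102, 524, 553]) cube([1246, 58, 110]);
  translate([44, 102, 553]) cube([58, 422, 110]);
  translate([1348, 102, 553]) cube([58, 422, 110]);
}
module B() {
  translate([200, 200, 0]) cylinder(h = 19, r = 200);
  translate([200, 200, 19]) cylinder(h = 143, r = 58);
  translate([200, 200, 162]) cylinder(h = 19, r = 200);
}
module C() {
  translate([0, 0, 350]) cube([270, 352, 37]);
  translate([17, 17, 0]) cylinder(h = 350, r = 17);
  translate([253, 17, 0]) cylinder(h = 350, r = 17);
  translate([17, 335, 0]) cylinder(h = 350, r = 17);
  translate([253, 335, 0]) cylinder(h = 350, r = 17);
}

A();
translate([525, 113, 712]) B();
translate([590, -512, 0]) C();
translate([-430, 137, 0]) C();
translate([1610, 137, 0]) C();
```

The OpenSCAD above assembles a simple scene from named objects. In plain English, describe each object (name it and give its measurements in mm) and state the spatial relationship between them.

A is a table with a 1450×626 mm rectangular top, 49 mm thick, top surface at z = 712 mm, supported by four 58×58 mm square legs, each inset 44 mm from the nearest pair of top edges, running from the floor. Four apron rails, 58 mm thick and 110 mm tall, run between adjacent legs with their top edges flush with the underside of the top and their outer faces flush with the legs' outer faces.

B is a spool: two coaxial disc flanges of radius 200 mm and thickness 19 mm, joined by a core cylinder of radius 58 mm and height 143 mm. The lower flange rests on z = 0 and the three cylinders share a vertical axis.

C is a four-legged stool. The seat is a 270×352×37 mm slab whose top surface is at z = 387 mm; four round legs, each 34 mm in diameter, run from the floor (z = 0) to the underside of the seat, each leg's axis is inset half a diameter from the nearest pair of seat edges (so the leg's bounding box is flush with the corner).

The spool is on top of the table, centred. Three stools sit around the table at the −y, −x, +x sides.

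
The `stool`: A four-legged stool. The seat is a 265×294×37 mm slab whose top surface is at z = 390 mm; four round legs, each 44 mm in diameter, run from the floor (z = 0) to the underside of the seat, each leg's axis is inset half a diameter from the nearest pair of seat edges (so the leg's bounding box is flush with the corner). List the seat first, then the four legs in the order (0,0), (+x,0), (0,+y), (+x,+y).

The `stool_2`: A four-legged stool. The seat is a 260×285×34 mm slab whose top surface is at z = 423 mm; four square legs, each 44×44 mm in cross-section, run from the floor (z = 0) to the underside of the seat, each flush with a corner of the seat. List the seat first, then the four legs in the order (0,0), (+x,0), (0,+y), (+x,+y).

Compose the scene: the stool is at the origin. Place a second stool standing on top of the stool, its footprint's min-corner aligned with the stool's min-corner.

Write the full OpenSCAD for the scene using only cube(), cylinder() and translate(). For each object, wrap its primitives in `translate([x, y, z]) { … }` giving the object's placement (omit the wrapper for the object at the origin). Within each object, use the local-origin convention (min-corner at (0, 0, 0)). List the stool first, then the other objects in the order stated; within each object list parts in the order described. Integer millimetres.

translate([0, 0, 353]) cube([265, 294, 37]);
translate([22, 22, 0]) cylinder(h = 353, r = 22);
translate([243, 22, 0]) cylinder(h = 353, r = 22);
translate([22, 272, 0]) cylinder(h = 353, r = 22);
translate([243, 272, 0]) cylinder(h = 353, r = 22);
translate([0, 0, 390]) {
  translate([0, 0, 389]) cube([260, 285, 34]);
  cube([44, 44, 389]);
  translate([216, 0, 0]) cube([44, 44, 389]);
  translate([0, 241, 0]) cube([44, 44, 389]);
  translate([216, 241, 0]) cube([44, 44, 389]);
}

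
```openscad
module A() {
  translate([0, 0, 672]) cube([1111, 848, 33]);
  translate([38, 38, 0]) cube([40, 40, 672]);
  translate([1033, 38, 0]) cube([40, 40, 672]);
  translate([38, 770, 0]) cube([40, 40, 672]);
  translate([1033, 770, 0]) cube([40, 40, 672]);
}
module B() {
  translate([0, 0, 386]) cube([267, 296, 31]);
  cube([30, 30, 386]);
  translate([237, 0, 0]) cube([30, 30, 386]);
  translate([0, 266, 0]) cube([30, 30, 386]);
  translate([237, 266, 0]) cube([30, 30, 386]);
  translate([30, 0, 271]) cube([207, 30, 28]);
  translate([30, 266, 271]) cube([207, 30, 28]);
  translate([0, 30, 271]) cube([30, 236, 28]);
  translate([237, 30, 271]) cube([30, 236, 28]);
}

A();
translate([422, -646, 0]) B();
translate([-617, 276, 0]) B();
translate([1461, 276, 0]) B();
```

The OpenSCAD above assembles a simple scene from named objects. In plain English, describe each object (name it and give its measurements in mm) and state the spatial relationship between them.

A is a table: top 1111 mm (x) × 848 mm (y), 33 mm thick, upper face at z = 705 mm, on four 40×40 mm square legs, each inset 38 mm from the nearest pair of top edges, running from z = 0 to the bottom of the top.

B is a four-legged stool. The seat is a 267×296×31 mm slab whose top surface is at z = 417 mm; four square legs, each 30×30 mm in cross-section, run from the floor (z = 0) to the underside of the seat, each flush with a corner of the seat. Four stretchers, 30 mm wide and 28 mm tall, connect adjacent legs with their undersides at z = 271 mm, each running between the inner faces of the legs it joins and aligned with the legs' outer faces on the other axis.

Three stools sit around the table at the −y, −x, +x sides.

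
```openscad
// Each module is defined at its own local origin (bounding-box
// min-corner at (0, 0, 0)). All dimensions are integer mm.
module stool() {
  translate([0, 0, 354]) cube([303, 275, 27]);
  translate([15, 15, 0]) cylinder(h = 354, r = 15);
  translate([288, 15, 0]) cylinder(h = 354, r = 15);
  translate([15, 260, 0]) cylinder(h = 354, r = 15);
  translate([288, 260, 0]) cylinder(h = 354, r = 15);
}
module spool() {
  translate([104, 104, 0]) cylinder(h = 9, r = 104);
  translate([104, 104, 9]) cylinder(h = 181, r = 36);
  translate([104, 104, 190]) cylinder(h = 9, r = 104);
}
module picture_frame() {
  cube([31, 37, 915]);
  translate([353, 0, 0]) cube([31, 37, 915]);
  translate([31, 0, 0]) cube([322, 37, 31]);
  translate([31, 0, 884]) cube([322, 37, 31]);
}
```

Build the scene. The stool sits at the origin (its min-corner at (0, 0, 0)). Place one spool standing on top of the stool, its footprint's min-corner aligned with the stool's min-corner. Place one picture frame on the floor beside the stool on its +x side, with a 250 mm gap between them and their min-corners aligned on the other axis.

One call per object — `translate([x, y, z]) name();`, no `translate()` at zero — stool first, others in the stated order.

stool();
translate([0, 0, 381]) spool();
translate([553, 0, 0]) picture_frame();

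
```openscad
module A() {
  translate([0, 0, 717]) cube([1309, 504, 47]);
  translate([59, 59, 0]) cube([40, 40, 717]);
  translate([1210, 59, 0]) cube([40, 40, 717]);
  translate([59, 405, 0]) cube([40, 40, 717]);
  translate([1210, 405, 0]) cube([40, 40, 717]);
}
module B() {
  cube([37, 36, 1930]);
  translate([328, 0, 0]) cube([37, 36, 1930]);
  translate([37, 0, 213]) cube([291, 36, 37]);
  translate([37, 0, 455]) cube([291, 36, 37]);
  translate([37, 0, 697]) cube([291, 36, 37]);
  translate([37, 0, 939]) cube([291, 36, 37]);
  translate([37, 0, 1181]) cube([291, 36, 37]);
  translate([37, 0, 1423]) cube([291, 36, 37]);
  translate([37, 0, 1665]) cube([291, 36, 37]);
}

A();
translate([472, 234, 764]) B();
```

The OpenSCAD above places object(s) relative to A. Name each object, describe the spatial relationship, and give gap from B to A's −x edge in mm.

A is a table. B is a ladder. The ladder is on top of the table, centred. The gap from the ladder to the table's −x edge is 472 mm.

The ladder's min-x is at 472; the table's min-x is 0; gap = 472 mm.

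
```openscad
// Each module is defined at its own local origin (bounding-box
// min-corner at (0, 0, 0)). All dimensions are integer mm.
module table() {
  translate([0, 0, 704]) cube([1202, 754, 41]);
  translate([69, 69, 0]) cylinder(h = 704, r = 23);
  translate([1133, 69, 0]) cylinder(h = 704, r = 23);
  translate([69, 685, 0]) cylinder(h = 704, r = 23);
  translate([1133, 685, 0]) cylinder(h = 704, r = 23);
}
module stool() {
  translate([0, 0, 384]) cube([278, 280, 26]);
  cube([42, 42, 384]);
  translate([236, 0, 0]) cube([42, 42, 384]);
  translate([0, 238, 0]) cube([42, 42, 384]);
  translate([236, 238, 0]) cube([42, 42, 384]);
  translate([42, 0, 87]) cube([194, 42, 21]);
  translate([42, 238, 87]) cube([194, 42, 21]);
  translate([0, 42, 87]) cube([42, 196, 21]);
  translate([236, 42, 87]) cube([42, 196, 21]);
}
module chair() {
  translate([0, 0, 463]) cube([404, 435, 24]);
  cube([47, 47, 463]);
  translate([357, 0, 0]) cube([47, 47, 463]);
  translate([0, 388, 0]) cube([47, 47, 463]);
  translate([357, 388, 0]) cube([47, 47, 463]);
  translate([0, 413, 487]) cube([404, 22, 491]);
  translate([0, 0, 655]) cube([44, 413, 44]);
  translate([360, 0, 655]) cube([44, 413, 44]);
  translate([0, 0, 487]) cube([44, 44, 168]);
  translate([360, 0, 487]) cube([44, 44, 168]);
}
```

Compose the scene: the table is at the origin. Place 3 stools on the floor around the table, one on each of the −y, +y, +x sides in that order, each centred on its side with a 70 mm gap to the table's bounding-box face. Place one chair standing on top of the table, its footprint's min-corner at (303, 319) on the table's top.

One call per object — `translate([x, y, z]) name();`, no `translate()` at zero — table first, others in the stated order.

table();
translate([462, -350, 0]) stool();
translate([462, 824, 0]) stool();
translate([1272, 237, 0]) stool();
translate([303, 319, 745]) chair();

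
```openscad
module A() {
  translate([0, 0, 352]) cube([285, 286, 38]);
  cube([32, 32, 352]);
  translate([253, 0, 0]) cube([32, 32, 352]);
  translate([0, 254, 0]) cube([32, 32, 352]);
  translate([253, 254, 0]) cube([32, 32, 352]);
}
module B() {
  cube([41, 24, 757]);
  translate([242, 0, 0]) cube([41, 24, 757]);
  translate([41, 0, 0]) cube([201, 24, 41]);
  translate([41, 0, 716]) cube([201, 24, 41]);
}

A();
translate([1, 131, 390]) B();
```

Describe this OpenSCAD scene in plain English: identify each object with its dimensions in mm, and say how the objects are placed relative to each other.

A is a four-legged stool. The seat is a 285×286×38 mm slab whose top surface is at z = 390 mm; four square legs, each 32×32 mm in cross-section, run from the floor (z = 0) to the underside of the seat, each flush with a corner of the seat.

B is a rectangular picture frame lying in the x–z plane (depth along y). The opening is 201 mm wide (x) by 675 mm tall (z), surrounded by a border 41 mm wide on all four sides. The frame is 24 mm deep and is made of two full-height vertical stiles with two horizontal rails fitted between them.

The picture frame is on top of the stool, centred.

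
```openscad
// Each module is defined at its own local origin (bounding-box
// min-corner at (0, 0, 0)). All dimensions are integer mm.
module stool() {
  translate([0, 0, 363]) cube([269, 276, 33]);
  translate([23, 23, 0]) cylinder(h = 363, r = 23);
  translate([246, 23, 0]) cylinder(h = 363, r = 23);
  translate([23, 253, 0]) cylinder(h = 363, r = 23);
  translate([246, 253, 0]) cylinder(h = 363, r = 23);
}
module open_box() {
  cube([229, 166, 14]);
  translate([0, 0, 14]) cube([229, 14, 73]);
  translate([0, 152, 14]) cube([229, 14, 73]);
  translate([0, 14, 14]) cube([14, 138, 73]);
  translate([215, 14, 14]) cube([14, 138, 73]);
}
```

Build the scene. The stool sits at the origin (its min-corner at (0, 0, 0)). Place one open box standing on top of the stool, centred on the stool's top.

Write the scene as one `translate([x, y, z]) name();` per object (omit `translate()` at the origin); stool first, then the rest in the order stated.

stool();
translate([20, 55, 396]) open_box();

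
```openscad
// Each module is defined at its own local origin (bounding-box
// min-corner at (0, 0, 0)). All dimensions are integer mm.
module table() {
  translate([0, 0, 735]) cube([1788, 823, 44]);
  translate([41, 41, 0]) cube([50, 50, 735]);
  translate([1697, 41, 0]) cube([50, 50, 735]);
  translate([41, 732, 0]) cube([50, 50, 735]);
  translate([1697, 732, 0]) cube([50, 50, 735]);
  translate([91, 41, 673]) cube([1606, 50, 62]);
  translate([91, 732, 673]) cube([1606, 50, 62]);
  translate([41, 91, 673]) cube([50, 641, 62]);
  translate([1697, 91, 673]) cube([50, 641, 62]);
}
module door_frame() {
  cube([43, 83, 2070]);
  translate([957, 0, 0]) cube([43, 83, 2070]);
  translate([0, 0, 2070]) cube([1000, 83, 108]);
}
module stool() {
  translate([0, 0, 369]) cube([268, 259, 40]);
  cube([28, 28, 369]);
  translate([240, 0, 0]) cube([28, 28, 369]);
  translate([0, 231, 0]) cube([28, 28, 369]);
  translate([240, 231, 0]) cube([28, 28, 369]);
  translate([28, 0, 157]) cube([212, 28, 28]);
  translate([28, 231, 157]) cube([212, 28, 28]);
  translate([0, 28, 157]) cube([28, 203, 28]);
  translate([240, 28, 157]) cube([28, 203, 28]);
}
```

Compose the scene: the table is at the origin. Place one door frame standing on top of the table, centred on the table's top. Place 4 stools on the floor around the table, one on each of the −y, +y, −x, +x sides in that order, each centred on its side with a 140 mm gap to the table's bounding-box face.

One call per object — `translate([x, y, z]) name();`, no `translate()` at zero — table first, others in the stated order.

table();
translate([394, 370, 779]) door_frame();
translate([760, -399, 0]) stool();
translate([760, 963, 0]) stool();
translate([-408, 282, 0]) stool();
translate([1928, 282, 0]) stool();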